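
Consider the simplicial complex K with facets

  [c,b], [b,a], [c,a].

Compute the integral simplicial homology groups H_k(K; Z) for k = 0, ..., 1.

H_0 = Z,  H_1 = Z.

Fix the vertex order a < b < c and write every simplex with vertices in increasing order. Then dim K = 1 and the simplices of K are:

  0-simplices (3): a, b, c
  1-simplices (3): ab, ac, bc

giving chain groups C_0 ≅ Z^3, C_1 ≅ Z^3.

The boundary map ∂_1: C_1 → C_0 is given by ∂[p,q] = [q] − [p].
As a 3×3 matrix over Z this has rank 2, with invariant factors (1,1).

Computing H_k = (kernel of ∂_k) / (image of ∂_{k+1}):

  H_0: rank C_0 − rank ∂_1 = 3 − 2 = 1, and the invariant factors of ∂_1 are all 1, so H_0 = Z.
  H_1: rank ker ∂_1 − rank ∂_2 = (3 − 2) − 0 = 1, and there is no ∂_2, so H_1 = Z.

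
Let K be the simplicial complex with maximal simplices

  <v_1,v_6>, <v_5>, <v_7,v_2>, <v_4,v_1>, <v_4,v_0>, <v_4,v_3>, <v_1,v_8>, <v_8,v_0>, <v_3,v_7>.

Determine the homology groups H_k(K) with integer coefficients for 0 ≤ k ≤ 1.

H_0 = Z^2,  H_1 = Z.

Fix the vertex order v_0 < v_1 < v_2 < v_3 < v_4 < v_5 < v_6 < v_7 < v_8 and write every simplex with vertices in increasing order. Then dim K = 1 and the simplices of K are:

  0-simplices (9): [v_0], [v_1], [v_2], [v_3], [v_4], [v_5], [v_6], [v_7], [v_8]
  1-simplices (8): [v_0,v_4], [v_0,v_8], [v_1,v_4], [v_1,v_6], [v_1,v_8], [v_2,v_7], [v_3,v_4], [v_3,v_7]

so the chain groups are C_0 ≅ Z^9, C_1 ≅ Z^8.

∂_1: C_1 → C_0 is given by ∂[p,q] = [q] − [p]. For instance
  ∂[v_3,v_7] = [v_7] − [v_3].
This gives a 9×8 integer matrix of rank 7; reducing to Smith normal form yields diagonal entries (1,1,1,1,1,1,1).

Reading off H_k = ker ∂_k / im ∂_{k+1}:

  H_0: rank C_0 − rank ∂_1 = 9 − 7 = 2, and the invariant factors of ∂_1 are all 1, so H_0 ≅ Z^2.
  H_1: rank ker ∂_1 − rank ∂_2 = (8 − 7) − 0 = 1, and there is no ∂_2, so H_1 ≅ Z.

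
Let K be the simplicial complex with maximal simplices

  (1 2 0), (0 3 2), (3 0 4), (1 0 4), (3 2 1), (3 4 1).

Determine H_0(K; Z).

Order the vertices as 0 < 1 < 2 < 3 < 4. Listing each simplex with vertices in this order, K has dimension 2 with simplices:

  0-simplices (5): [0], [1], [2], [3], [4]
  1-simplices (9): [0,1], [0,2], [0,3], [0,4], [1,2], [1,3], [1,4], [2,3], [3,4]
  2-simplices (6): [0,1,2], [0,1,4], [0,2,3], [0,3,4], [1,2,3], [1,3,4]

Hence C_0 ≅ Z^5, C_1 ≅ Z^9, C_2 ≅ Z^6.

∂_1: C_1 → C_0 is given by ∂[p,q] = [q] − [p]. For instance
  ∂[1,3] = [3] − [1].
As a 5×9 matrix over Z this has rank 4, with invariant factors (1,1,1,1).

The boundary map ∂_2: C_2 → C_1 maps a triangle to the signed sum of its edges. For instance
  ∂[0,2,3] = [2,3] − [0,3] + [0,2],
  ∂[0,3,4] = [3,4] − [0,4] + [0,3].
As a 9×6 matrix over Z this has rank 5, with invariant factors (1,1,1,1,1).

From H_k ≅ ker(∂_k) / im(∂_{k+1}) we obtain:

  H_0: rank C_0 − rank ∂_1 = 5 − 4 = 1, and the invariant factors of ∂_1 are all 1, so H_0 ≅ Z.

H_0 ≅ Z.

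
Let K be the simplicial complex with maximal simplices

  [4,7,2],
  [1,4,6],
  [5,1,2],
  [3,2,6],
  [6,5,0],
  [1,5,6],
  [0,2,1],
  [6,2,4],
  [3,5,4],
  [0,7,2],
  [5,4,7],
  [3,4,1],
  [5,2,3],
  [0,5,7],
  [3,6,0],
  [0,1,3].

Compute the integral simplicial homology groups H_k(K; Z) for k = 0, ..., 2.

Take the total order 0 < 1 < 2 < 3 < 4 < 5 < 6 < 7 on the vertex set. Then K (dimension 2) consists of the simplices:

  0-simplices (8): [0], [1], [2], [3], [4], [5], [6], [7]
  1-simplices (24): (24 of them)
  2-simplices (16): [0,1,2], [0,1,3], [0,2,7], [0,3,6], [0,5,6], [0,5,7], [1,2,5], [1,3,4], [1,4,6], [1,5,6], [2,3,5], [2,3,6], [2,4,6], [2,4,7], [3,4,5], [4,5,7]

Hence C_0 ≅ Z^8, C_1 ≅ Z^24, C_2 ≅ Z^16.

The boundary map ∂_1: C_1 → C_0 is given by ∂[p,q] = [q] − [p].
This gives a 8×24 integer matrix of rank 7; reducing to Smith normal form yields diagonal entries (1,1,1,1,1,1,1).

The boundary map ∂_2: C_2 → C_1 acts by ∂[p,q,r] = [q,r] − [p,r] + [p,q]. For instance
  ∂[0,1,2] = [1,2] − [0,2] + [0,1],
  ∂[3,4,5] = [4,5] − [3,5] + [3,4].
This gives a 24×16 integer matrix of rank 15; reducing to Smith normal form yields diagonal entries (1,1,1,1,1,1,1,1,1,1,1,1,1,1,1).

Now H_k = ker ∂_k / im ∂_{k+1}, so:

  H_0: rank C_0 − rank ∂_1 = 8 − 7 = 1, and the invariant factors of ∂_1 are all 1, so H_0 = Z.
  H_1: rank ker ∂_1 − rank ∂_2 = (24 − 7) − 15 = 2, and the invariant factors of ∂_2 are all 1, so H_1 = Z^2.
  H_2: rank ker ∂_2 − rank ∂_3 = (16 − 15) − 0 = 1, and there is no ∂_3, so H_2 = Z.

H_0 = Z,  H_1 = Z^2,  H_2 = Z.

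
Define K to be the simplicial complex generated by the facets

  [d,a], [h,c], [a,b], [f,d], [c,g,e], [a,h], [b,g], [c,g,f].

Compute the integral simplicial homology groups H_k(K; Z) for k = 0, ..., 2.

H_0 = Z,  H_1 = Z^2,  H_2 = 0.

Fix the vertex order a < b < c < d < e < f < g < h and write every simplex with vertices in increasing order. Then dim K = 2 and the simplices of K are:

  0-simplices (8): a, b, c, d, e, f, g, h
  1-simplices (11): ab, ad, ah, bg, ce, cf, cg, ch, df, eg, fg
  2-simplices (2): ceg, cfg

Hence C_0 ≅ Z^8, C_1 ≅ Z^11, C_2 ≅ Z^2.

The boundary map ∂_1: C_1 → C_0 is given by ∂[p,q] = [q] − [p]. For instance
  ∂fg = g − f.
As a 8×11 matrix over Z this has rank 7, with invariant factors (1,1,1,1,1,1,1).

The boundary map ∂_2: C_2 → C_1 maps a triangle to the signed sum of its edges. For instance
  ∂cfg = fg − cg + cf,
  ∂ceg = eg − cg + ce.
As a 11×2 matrix over Z this has rank 2, with invariant factors (1,1).

Reading off H_k = ker ∂_k / im ∂_{k+1}:

  H_0: rank C_0 − rank ∂_1 = 8 − 7 = 1, and the invariant factors of ∂_1 are all 1, so H_0 = Z.
  H_1: rank ker ∂_1 − rank ∂_2 = (11 − 7) − 2 = 2, and the invariant factors of ∂_2 are all 1, so H_1 = Z^2.
  H_2: rank ker ∂_2 − rank ∂_3 = (2 − 2) − 0 = 0, and there is no ∂_3, so H_2 = 0.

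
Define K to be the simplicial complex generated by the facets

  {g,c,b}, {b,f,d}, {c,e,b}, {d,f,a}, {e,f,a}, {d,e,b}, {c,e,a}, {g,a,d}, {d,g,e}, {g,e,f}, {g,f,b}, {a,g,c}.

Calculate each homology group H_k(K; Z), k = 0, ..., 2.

H_0 = Z,  H_1 = Z/2Z,  H_2 = 0.

Fix the vertex order a < b < c < d < e < f < g and write every simplex with vertices in increasing order. Then dim K = 2 and the simplices of K are:

  0-simplices (7): a, b, c, d, e, f, g
  1-simplices (18): ac, ad, ae, af, ag, bc, bd, be, bf, bg, ce, cg, de, df, dg, ef, eg, fg
  2-simplices (12): ace, acg, adf, adg, aef, bce, bcg, bde, bdf, bfg, deg, efg

Hence C_0 ≅ Z^7, C_1 ≅ Z^18, C_2 ≅ Z^12.

Boundary ∂_1: C_1 → C_0 maps an edge to its endpoints' difference, ∂[p,q] = q − p.
This gives a 7×18 integer matrix of rank 6; reducing to Smith normal form yields diagonal entries (1,1,1,1,1,1).

Boundary ∂_2: C_2 → C_1 maps a triangle to the signed sum of its edges. For instance
  ∂acg = cg − ag + ac,
  ∂aef = ef − af + ae.
This gives a 18×12 integer matrix of rank 12; reducing to Smith normal form yields diagonal entries (1,1,1,1,1,1,1,1,1,1,1,2).

Reading off H_k = ker ∂_k / im ∂_{k+1}:

  H_0: rank C_0 − rank ∂_1 = 7 − 6 = 1, and the invariant factors of ∂_1 are all 1, so H_0 = Z.
  H_1: rank ker ∂_1 − rank ∂_2 = (18 − 6) − 12 = 0, and ∂_2 has invariant factor 2 > 1, so H_1 = Z/2Z.
  H_2: rank ker ∂_2 − rank ∂_3 = (12 − 12) − 0 = 0, and there is no ∂_3, so H_2 = 0.

As a check, the Euler characteristic is 7 − 18 + 12 = 1, which agrees with 1 − 0 + 0 = 1.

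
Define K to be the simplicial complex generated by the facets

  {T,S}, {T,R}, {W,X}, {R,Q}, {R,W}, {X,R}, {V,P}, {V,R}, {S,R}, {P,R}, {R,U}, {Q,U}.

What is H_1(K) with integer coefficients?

Fix the vertex order P < Q < R < S < T < U < V < W < X and write every simplex with vertices in increasing order. Then dim K = 1 and the simplices of K are:

  0-simplices (9): P, Q, R, S, T, U, V, W, X
  1-simplices (12): PR, PV, QR, QU, RS, RT, RU, RV, RW, RX, ST, WX

giving chain groups C_0 ≅ Z^9, C_1 ≅ Z^12.

∂_1: C_1 → C_0 is given by ∂[p,q] = [q] − [p].
The resulting 9×12 matrix has rank 8, and its Smith normal form has invariant factors (1,1,1,1,1,1,1,1).

Reading off H_k = ker ∂_k / im ∂_{k+1}:

  H_1: rank ker ∂_1 − rank ∂_2 = (12 − 8) − 0 = 4, and there is no ∂_2, so H_1 ≅ Z^4.

H_1 ≅ Z^4.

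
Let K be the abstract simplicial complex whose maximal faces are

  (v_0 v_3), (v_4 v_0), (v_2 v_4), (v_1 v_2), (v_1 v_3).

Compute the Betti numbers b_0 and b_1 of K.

b_0 = 1, b_1 = 1.

Order the vertices as v_0 < v_1 < v_2 < v_3 < v_4. Listing each simplex with vertices in this order, K has dimension 1 with simplices:

  0-simplices (5): [v_0], [v_1], [v_2], [v_3], [v_4]
  1-simplices (5): [v_0,v_3], [v_0,v_4], [v_1,v_2], [v_1,v_3], [v_2,v_4]

giving chain groups C_0 ≅ Z^5, C_1 ≅ Z^5.

∂_1: C_1 → C_0 sends each edge [p,q] (with p < q) to q − p. For instance
  ∂[v_0,v_4] = [v_4] − [v_0].
The 5×5 boundary matrix has rank 4 and Smith normal form diag(1,1,1,1).

Now H_k = ker ∂_k / im ∂_{k+1}, so:

  H_0: rank C_0 − rank ∂_1 = 5 − 4 = 1, and the invariant factors of ∂_1 are all 1, so H_0 ≅ Z.
  H_1: rank ker ∂_1 − rank ∂_2 = (5 − 4) − 0 = 1, and there is no ∂_2, so H_1 ≅ Z.

As a check, the Euler characteristic is 5 − 5 = 0, which agrees with 1 − 1 = 0.

Hence the Betti numbers are b_0 = 1, b_1 = 1.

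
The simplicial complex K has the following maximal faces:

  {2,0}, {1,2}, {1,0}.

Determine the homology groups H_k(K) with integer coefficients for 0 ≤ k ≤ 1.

H_0 = Z,  H_1 = Z.

Order the vertices as 0 < 1 < 2. Listing each simplex with vertices in this order, K has dimension 1 with simplices:

  0-simplices (3): [0], [1], [2]
  1-simplices (3): [0,1], [0,2], [1,2]

Hence C_0 ≅ Z^3, C_1 ≅ Z^3.

The boundary map ∂_1: C_1 → C_0 sends each edge [p,q] (with p < q) to q − p. For instance
  ∂[0,2] = [2] − [0].
As a 3×3 matrix over Z this has rank 2, with invariant factors (1,1).

Computing H_k = (kernel of ∂_k) / (image of ∂_{k+1}):

  H_0: rank C_0 − rank ∂_1 = 3 − 2 = 1, and the invariant factors of ∂_1 are all 1, so H_0 ≅ Z.
  H_1: rank ker ∂_1 − rank ∂_2 = (3 − 2) − 0 = 1, and there is no ∂_2, so H_1 ≅ Z.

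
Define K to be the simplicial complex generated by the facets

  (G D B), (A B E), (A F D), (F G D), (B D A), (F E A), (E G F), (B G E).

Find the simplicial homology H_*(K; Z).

H_0 = Z,  H_1 = 0,  H_2 = Z.

Take the total order A < B < D < E < F < G on the vertex set. Then K (dimension 2) consists of the simplices:

  0-simplices (6): A, B, D, E, F, G
  1-simplices (12): AB, AD, AE, AF, BD, BE, BG, DF, DG, EF, EG, FG
  2-simplices (8): ABD, ABE, ADF, AEF, BDG, BEG, DFG, EFG

Hence C_0 ≅ Z^6, C_1 ≅ Z^12, C_2 ≅ Z^8.

Boundary ∂_1: C_1 → C_0 maps an edge to its endpoints' difference, ∂[p,q] = q − p. For instance
  ∂EG = G − E.
The 6×12 boundary matrix has rank 5 and Smith normal form diag(1,1,1,1,1).

∂_2: C_2 → C_1 maps a triangle to the signed sum of its edges. For instance
  ∂ADF = DF − AF + AD,
  ∂ABE = BE − AE + AB.
This gives a 12×8 integer matrix of rank 7; reducing to Smith normal form yields diagonal entries (1,1,1,1,1,1,1).

From H_k ≅ ker(∂_k) / im(∂_{k+1}) we obtain:

  H_0: rank C_0 − rank ∂_1 = 6 − 5 = 1, and the invariant factors of ∂_1 are all 1, so H_0 = Z.
  H_1: rank ker ∂_1 − rank ∂_2 = (12 − 5) − 7 = 0, and the invariant factors of ∂_2 are all 1, so H_1 = 0.
  H_2: rank ker ∂_2 − rank ∂_3 = (8 − 7) − 0 = 1, and there is no ∂_3, so H_2 = Z.

As a check, the Euler characteristic is 6 − 12 + 8 = 2, which agrees with 1 − 0 + 1 = 2.
(K is a triangulation of the 2-sphere S^2.)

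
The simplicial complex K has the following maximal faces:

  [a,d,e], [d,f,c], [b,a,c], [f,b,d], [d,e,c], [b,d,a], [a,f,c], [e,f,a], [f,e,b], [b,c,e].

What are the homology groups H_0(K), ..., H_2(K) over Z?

H_0 ≅ Z,  H_1 ≅ Z/2,  H_2 = 0.

Fix the vertex order a < b < c < d < e < f and write every simplex with vertices in increasing order. Then dim K = 2 and the simplices of K are:

  0-simplices (6): a, b, c, d, e, f
  1-simplices (15): ab, ac, ad, ae, af, bc, bd, be, bf, cd, ce, cf, de, df, ef
  2-simplices (10): abc, abd, acf, ade, aef, bce, bdf, bef, cde, cdf

Hence C_0 ≅ Z^6, C_1 ≅ Z^15, C_2 ≅ Z^10.

∂_1: C_1 → C_0 maps an edge to its endpoints' difference, ∂[p,q] = q − p. For instance
  ∂ef = f − e.
The resulting 6×15 matrix has rank 5, and its Smith normal form has invariant factors (1,1,1,1,1).

The boundary map ∂_2: C_2 → C_1 maps a triangle to the signed sum of its edges. For instance
  ∂bef = ef − bf + be,
  ∂bce = ce − be + bc.
The 15×10 boundary matrix has rank 10 and Smith normal form diag(1,1,1,1,1,1,1,1,1,2).

Reading off H_k = ker ∂_k / im ∂_{k+1}:

  H_0: rank C_0 − rank ∂_1 = 6 − 5 = 1, and the invariant factors of ∂_1 are all 1, so H_0 ≅ Z.
  H_1: rank ker ∂_1 − rank ∂_2 = (15 − 5) − 10 = 0, and ∂_2 has invariant factor 2 > 1, so H_1 ≅ Z/2.
  H_2: rank ker ∂_2 − rank ∂_3 = (10 − 10) − 0 = 0, and there is no ∂_3, so H_2 ≅ 0.

As a check, the Euler characteristic is 6 − 15 + 10 = 1, which agrees with 1 − 0 + 0 = 1.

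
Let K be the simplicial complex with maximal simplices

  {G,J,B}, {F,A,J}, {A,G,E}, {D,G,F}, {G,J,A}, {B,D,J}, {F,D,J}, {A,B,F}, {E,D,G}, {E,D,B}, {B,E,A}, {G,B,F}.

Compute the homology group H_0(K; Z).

H_0 = Z.

Order the vertices as A < B < D < E < F < G < J. Listing each simplex with vertices in this order, K has dimension 2 with simplices:

  0-simplices (7): A, B, D, E, F, G, J
  1-simplices (18): AB, AE, AF, AG, AJ, BD, BE, BF, BG, BJ, DE, DF, DG, DJ, EG, FG, FJ, GJ
  2-simplices (12): ABE, ABF, AEG, AFJ, AGJ, BDE, BDJ, BFG, BGJ, DEG, DFG, DFJ

so the chain groups are C_0 ≅ Z^7, C_1 ≅ Z^18, C_2 ≅ Z^12.

∂_1: C_1 → C_0 sends each edge [p,q] (with p < q) to q − p. For instance
  ∂EG = G − E.
The resulting 7×18 matrix has rank 6, and its Smith normal form has invariant factors (1,1,1,1,1,1).

Boundary ∂_2: C_2 → C_1 sends each 2-simplex [p,q,r] to [q,r] − [p,r] + [p,q]. For instance
  ∂BDE = DE − BE + BD,
  ∂DFJ = FJ − DJ + DF.
As a 18×12 matrix over Z this has rank 12, with invariant factors (1,1,1,1,1,1,1,1,1,1,1,2).

Reading off H_k = ker ∂_k / im ∂_{k+1}:

  H_0: rank C_0 − rank ∂_1 = 7 − 6 = 1, and the invariant factors of ∂_1 are all 1, so H_0 = Z.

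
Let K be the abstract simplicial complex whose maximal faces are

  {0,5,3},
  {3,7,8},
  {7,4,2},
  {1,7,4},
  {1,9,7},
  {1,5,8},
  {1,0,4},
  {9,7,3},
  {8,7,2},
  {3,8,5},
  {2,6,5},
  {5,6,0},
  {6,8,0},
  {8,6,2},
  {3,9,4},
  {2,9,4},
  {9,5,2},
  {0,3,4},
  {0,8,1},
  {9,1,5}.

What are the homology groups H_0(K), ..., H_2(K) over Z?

H_0 ≅ Z,  H_1 ≅ Z ⊕ Z_2,  H_2 = 0.

Take the total order 0 < 1 < 2 < 3 < 4 < 5 < 6 < 7 < 8 < 9 on the vertex set. Then K (dimension 2) consists of the simplices:

  0-simplices (10): [0], [1], [2], [3], [4], [5], [6], [7], [8], [9]
  1-simplices (30): (30 of them)
  2-simplices (20): (20 of them)

giving chain groups C_0 ≅ Z^10, C_1 ≅ Z^30, C_2 ≅ Z^20.

Boundary ∂_1: C_1 → C_0 sends each edge [p,q] (with p < q) to q − p.
This gives a 10×30 integer matrix of rank 9; reducing to Smith normal form yields diagonal entries (1,1,1,1,1,1,1,1,1).

The boundary map ∂_2: C_2 → C_1 acts by ∂[p,q,r] = [q,r] − [p,r] + [p,q]. For instance
  ∂[2,4,9] = [4,9] − [2,9] + [2,4],
  ∂[1,5,9] = [5,9] − [1,9] + [1,5].
The 30×20 boundary matrix has rank 20 and Smith normal form diag(1,1,1,1,1,1,1,1,1,1,1,1,1,1,1,1,1,1,1,2).

Reading off H_k = ker ∂_k / im ∂_{k+1}:

  H_0: rank C_0 − rank ∂_1 = 10 − 9 = 1, and the invariant factors of ∂_1 are all 1, so H_0 ≅ Z.
  H_1: rank ker ∂_1 − rank ∂_2 = (30 − 9) − 20 = 1, and ∂_2 has invariant factor 2 > 1, so H_1 ≅ Z ⊕ Z_2.
  H_2: rank ker ∂_2 − rank ∂_3 = (20 − 20) − 0 = 0, and there is no ∂_3, so H_2 ≅ 0.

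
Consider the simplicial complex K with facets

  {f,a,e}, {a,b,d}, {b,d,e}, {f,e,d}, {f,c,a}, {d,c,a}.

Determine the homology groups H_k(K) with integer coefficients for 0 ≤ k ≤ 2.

H_0 = Z,  H_1 = Z,  H_2 = 0.

We work with the vertex ordering a < b < c < d < e < f. The simplices of K, each written with vertices in increasing order, are:

  0-simplices (6): a, b, c, d, e, f
  1-simplices (12): ab, ac, ad, ae, af, bd, be, cd, cf, de, df, ef
  2-simplices (6): abd, acd, acf, aef, bde, def

giving chain groups C_0 ≅ Z^6, C_1 ≅ Z^12, C_2 ≅ Z^6.

Boundary ∂_1: C_1 → C_0 sends each edge [p,q] (with p < q) to q − p. For instance
  ∂ad = d − a.
As a 6×12 matrix over Z this has rank 5, with invariant factors (1,1,1,1,1).

∂_2: C_2 → C_1 acts by ∂[p,q,r] = [q,r] − [p,r] + [p,q]. For instance
  ∂def = ef − df + de,
  ∂aef = ef − af + ae.
This gives a 12×6 integer matrix of rank 6; reducing to Smith normal form yields diagonal entries (1,1,1,1,1,1).

Computing H_k = (kernel of ∂_k) / (image of ∂_{k+1}):

  H_0: rank C_0 − rank ∂_1 = 6 − 5 = 1, and the invariant factors of ∂_1 are all 1, so H_0 ≅ Z.
  H_1: rank ker ∂_1 − rank ∂_2 = (12 − 5) − 6 = 1, and the invariant factors of ∂_2 are all 1, so H_1 ≅ Z.
  H_2: rank ker ∂_2 − rank ∂_3 = (6 − 6) − 0 = 0, and there is no ∂_3, so H_2 ≅ 0.

As a check, the Euler characteristic is 6 − 12 + 6 = 0, which agrees with 1 − 1 + 0 = 0.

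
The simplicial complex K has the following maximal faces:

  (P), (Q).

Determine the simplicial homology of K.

H_0 = Z^2.

K has 2 vertices.
rank ∂_0 = 0, rank ∂_1 = 0 ⇒ b_0 = 2 − 0 − 0 = 2. So H_0 ≅ Z^2.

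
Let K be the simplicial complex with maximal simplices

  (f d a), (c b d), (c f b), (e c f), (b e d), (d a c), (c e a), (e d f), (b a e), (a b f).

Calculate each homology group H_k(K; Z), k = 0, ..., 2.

H_0 = Z,  H_1 = Z/2Z,  H_2 = 0.

Take the total order a < b < c < d < e < f on the vertex set. Then K (dimension 2) consists of the simplices:

  0-simplices (6): a, b, c, d, e, f
  1-simplices (15): ab, ac, ad, ae, af, bc, bd, be, bf, cd, ce, cf, de, df, ef
  2-simplices (10): abe, abf, acd, ace, adf, bcd, bcf, bde, cef, def

Hence C_0 ≅ Z^6, C_1 ≅ Z^15, C_2 ≅ Z^10.

Boundary ∂_1: C_1 → C_0 sends each edge [p,q] (with p < q) to q − p.
This gives a 6×15 integer matrix of rank 5; reducing to Smith normal form yields diagonal entries (1,1,1,1,1).

The boundary map ∂_2: C_2 → C_1 acts by ∂[p,q,r] = [q,r] − [p,r] + [p,q]. For instance
  ∂abf = bf − af + ab,
  ∂acd = cd − ad + ac.
The resulting 15×10 matrix has rank 10, and its Smith normal form has invariant factors (1,1,1,1,1,1,1,1,1,2).

Now H_k = ker ∂_k / im ∂_{k+1}, so:

  H_0: rank C_0 − rank ∂_1 = 6 − 5 = 1, and the invariant factors of ∂_1 are all 1, so H_0 = Z.
  H_1: rank ker ∂_1 − rank ∂_2 = (15 − 5) − 10 = 0, and ∂_2 has invariant factor 2 > 1, so H_1 = Z/2Z.
  H_2: rank ker ∂_2 − rank ∂_3 = (10 − 10) − 0 = 0, and there is no ∂_3, so H_2 = 0.

As a check, the Euler characteristic is 6 − 15 + 10 = 1, which agrees with 1 − 0 + 0 = 1.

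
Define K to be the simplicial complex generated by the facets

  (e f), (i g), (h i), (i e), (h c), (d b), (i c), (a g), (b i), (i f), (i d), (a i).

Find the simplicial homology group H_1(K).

Fix the vertex order a < b < c < d < e < f < g < h < i and write every simplex with vertices in increasing order. Then dim K = 1 and the simplices of K are:

  0-simplices (9): a, b, c, d, e, f, g, h, i
  1-simplices (12): ag, ai, bd, bi, ch, ci, di, ef, ei, fi, gi, hi

Hence C_0 ≅ Z^9, C_1 ≅ Z^12.

∂_1: C_1 → C_0 maps an edge to its endpoints' difference, ∂[p,q] = q − p.
The 9×12 boundary matrix has rank 8 and Smith normal form diag(1,1,1,1,1,1,1,1).

From H_k ≅ ker(∂_k) / im(∂_{k+1}) we obtain:

  H_1: rank ker ∂_1 − rank ∂_2 = (12 − 8) − 0 = 4, and there is no ∂_2, so H_1 = Z^4.

H_1 = Z^4.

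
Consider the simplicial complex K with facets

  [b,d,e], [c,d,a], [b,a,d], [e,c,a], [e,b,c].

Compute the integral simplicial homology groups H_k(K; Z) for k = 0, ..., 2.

Fix the vertex order a < b < c < d < e and write every simplex with vertices in increasing order. Then dim K = 2 and the simplices of K are:

  0-simplices (5): a, b, c, d, e
  1-simplices (10): ab, ac, ad, ae, bc, bd, be, cd, ce, de
  2-simplices (5): abd, acd, ace, bce, bde

giving chain groups C_0 ≅ Z^5, C_1 ≅ Z^10, C_2 ≅ Z^5.

∂_1: C_1 → C_0 sends each edge [p,q] (with p < q) to q − p. For instance
  ∂bd = d − b.
The resulting 5×10 matrix has rank 4, and its Smith normal form has invariant factors (1,1,1,1).

The boundary map ∂_2: C_2 → C_1 sends each 2-simplex [p,q,r] to [q,r] − [p,r] + [p,q]. For instance
  ∂abd = bd − ad + ab,
  ∂bde = de − be + bd.
The 10×5 boundary matrix has rank 5 and Smith normal form diag(1,1,1,1,1).

From H_k ≅ ker(∂_k) / im(∂_{k+1}) we obtain:

  H_0: rank C_0 − rank ∂_1 = 5 − 4 = 1, and the invariant factors of ∂_1 are all 1, so H_0 ≅ Z.
  H_1: rank ker ∂_1 − rank ∂_2 = (10 − 4) − 5 = 1, and the invariant factors of ∂_2 are all 1, so H_1 ≅ Z.
  H_2: rank ker ∂_2 − rank ∂_3 = (5 − 5) − 0 = 0, and there is no ∂_3, so H_2 ≅ 0.

H_0 ≅ Z,  H_1 ≅ Z,  H_2 = 0.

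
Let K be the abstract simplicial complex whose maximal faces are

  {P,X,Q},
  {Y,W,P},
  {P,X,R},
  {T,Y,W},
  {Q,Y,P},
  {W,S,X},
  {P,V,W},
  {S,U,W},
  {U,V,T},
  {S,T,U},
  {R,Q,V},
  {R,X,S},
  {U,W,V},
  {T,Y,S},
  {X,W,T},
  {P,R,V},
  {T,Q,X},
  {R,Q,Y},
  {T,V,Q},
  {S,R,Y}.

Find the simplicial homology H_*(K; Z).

We work with the vertex ordering P < Q < R < S < T < U < V < W < X < Y. The simplices of K, each written with vertices in increasing order, are:

  0-simplices (10): P, Q, R, S, T, U, V, W, X, Y
  1-simplices (30): PQ, PR, PV, PW, PX, PY, QR, QT, QV, QX, QY, RS, RV, RX, RY, ST, SU, SW, SX, SY, TU, TV, TW, TX, TY, UV, UW, VW, WX, WY
  2-simplices (20): PQX, PQY, PRV, PRX, PVW, PWY, QRV, QRY, QTV, QTX, RSX, RSY, STU, STY, SUW, SWX, TUV, TWX, TWY, UVW

giving chain groups C_0 ≅ Z^10, C_1 ≅ Z^30, C_2 ≅ Z^20.

∂_1: C_1 → C_0 is given by ∂[p,q] = [q] − [p].
The 10×30 boundary matrix has rank 9 and Smith normal form diag(1,1,1,1,1,1,1,1,1).

The boundary map ∂_2: C_2 → C_1 acts by ∂[p,q,r] = [q,r] − [p,r] + [p,q]. For instance
  ∂RSY = SY − RY + RS,
  ∂TUV = UV − TV + TU.
As a 30×20 matrix over Z this has rank 20, with invariant factors (1,1,1,1,1,1,1,1,1,1,1,1,1,1,1,1,1,1,1,2).

From H_k ≅ ker(∂_k) / im(∂_{k+1}) we obtain:

  H_0: rank C_0 − rank ∂_1 = 10 − 9 = 1, and the invariant factors of ∂_1 are all 1, so H_0 = Z.
  H_1: rank ker ∂_1 − rank ∂_2 = (30 − 9) − 20 = 1, and ∂_2 has invariant factor 2 > 1, so H_1 = Z × Z/2.
  H_2: rank ker ∂_2 − rank ∂_3 = (20 − 20) − 0 = 0, and there is no ∂_3, so H_2 = 0.

H_0 ≅ Z,  H_1 ≅ Z × Z/2,  H_2 = 0.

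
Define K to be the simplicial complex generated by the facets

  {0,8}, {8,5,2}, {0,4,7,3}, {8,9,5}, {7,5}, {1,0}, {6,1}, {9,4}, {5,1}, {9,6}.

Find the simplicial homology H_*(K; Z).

H_0 ≅ Z,  H_1 ≅ Z^4,  H_2 = 0,  H_3 = 0.

Fix the vertex order 0 < 1 < 2 < 3 < 4 < 5 < 6 < 7 < 8 < 9 and write every simplex with vertices in increasing order. Then dim K = 3 and the simplices of K are:

  0-simplices (10): [0], [1], [2], [3], [4], [5], [6], [7], [8], [9]
  1-simplices (18): [0,1], [0,3], [0,4], [0,7], [0,8], [1,5], [1,6], [2,5], [2,8], [3,4], [3,7], [4,7], [4,9], [5,7], [5,8], [5,9], [6,9], [8,9]
  2-simplices (6): [0,3,4], [0,3,7], [0,4,7], [2,5,8], [3,4,7], [5,8,9]
  3-simplices (1): [0,3,4,7]

so the chain groups are C_0 ≅ Z^10, C_1 ≅ Z^18, C_2 ≅ Z^6, C_3 ≅ Z^1.

∂_1: C_1 → C_0 sends each edge [p,q] (with p < q) to q − p. For instance
  ∂[0,7] = [7] − [0].
This gives a 10×18 integer matrix of rank 9; reducing to Smith normal form yields diagonal entries (1,1,1,1,1,1,1,1,1).

∂_2: C_2 → C_1 acts by ∂[p,q,r] = [q,r] − [p,r] + [p,q]. For instance
  ∂[3,4,7] = [4,7] − [3,7] + [3,4],
  ∂[5,8,9] = [8,9] − [5,9] + [5,8].
As a 18×6 matrix over Z this has rank 5, with invariant factors (1,1,1,1,1).

∂_3: C_3 → C_2 sends each 3-simplex σ to the alternating sum Σ_i (−1)^i (σ with its i-th vertex removed). For instance
  ∂[0,3,4,7] = [3,4,7] − [0,4,7] + [0,3,7] − [0,3,4].
As a 6×1 matrix over Z this has rank 1, with invariant factors (1).

Reading off H_k = ker ∂_k / im ∂_{k+1}:

  H_0: rank C_0 − rank ∂_1 = 10 − 9 = 1, and the invariant factors of ∂_1 are all 1, so H_0 = Z.
  H_1: rank ker ∂_1 − rank ∂_2 = (18 − 9) − 5 = 4, and the invariant factors of ∂_2 are all 1, so H_1 = Z^4.
  H_2: rank ker ∂_2 − rank ∂_3 = (6 − 5) − 1 = 0, and the invariant factors of ∂_3 are all 1, so H_2 = 0.
  H_3: rank ker ∂_3 − rank ∂_4 = (1 − 1) − 0 = 0, and there is no ∂_4, so H_3 = 0.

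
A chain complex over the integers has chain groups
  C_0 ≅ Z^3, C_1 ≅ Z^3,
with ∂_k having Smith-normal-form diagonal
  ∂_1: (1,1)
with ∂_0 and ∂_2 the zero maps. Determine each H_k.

H_0 ≅ Z,  H_1 ≅ Z.

H_0: b_0 = 3 − 0 − 2 = 1; torsion from ∂_1 factors > 1: none. So H_0 ≅ Z.
H_1: b_1 = 3 − 2 − 0 = 1; torsion from ∂_2 factors > 1: none. So H_1 ≅ Z.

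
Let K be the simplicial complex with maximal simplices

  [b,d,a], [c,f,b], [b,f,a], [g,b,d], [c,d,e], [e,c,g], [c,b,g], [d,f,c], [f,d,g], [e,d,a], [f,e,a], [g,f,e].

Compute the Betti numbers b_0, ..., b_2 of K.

b_0 = 1, b_1 = 0, b_2 = 0.

Fix the vertex order a < b < c < d < e < f < g and write every simplex with vertices in increasing order. Then dim K = 2 and the simplices of K are:

  0-simplices (7): a, b, c, d, e, f, g
  1-simplices (18): ab, ad, ae, af, bc, bd, bf, bg, cd, ce, cf, cg, de, df, dg, ef, eg, fg
  2-simplices (12): abd, abf, ade, aef, bcf, bcg, bdg, cde, cdf, ceg, dfg, efg

so the chain groups are C_0 ≅ Z^7, C_1 ≅ Z^18, C_2 ≅ Z^12.

Boundary ∂_1: C_1 → C_0 sends each edge [p,q] (with p < q) to q − p. For instance
  ∂ef = f − e.
The 7×18 boundary matrix has rank 6 and Smith normal form diag(1,1,1,1,1,1).

The boundary map ∂_2: C_2 → C_1 acts by ∂[p,q,r] = [q,r] − [p,r] + [p,q]. For instance
  ∂abd = bd − ad + ab,
  ∂ade = de − ae + ad.
As a 18×12 matrix over Z this has rank 12, with invariant factors (1,1,1,1,1,1,1,1,1,1,1,2).

Computing H_k = (kernel of ∂_k) / (image of ∂_{k+1}):

  H_0: rank C_0 − rank ∂_1 = 7 − 6 = 1, and the invariant factors of ∂_1 are all 1, so H_0 ≅ Z.
  H_1: rank ker ∂_1 − rank ∂_2 = (18 − 6) − 12 = 0, and ∂_2 has invariant factor 2 > 1, so H_1 ≅ Z/2Z.
  H_2: rank ker ∂_2 − rank ∂_3 = (12 − 12) − 0 = 0, and there is no ∂_3, so H_2 ≅ 0.

Hence the Betti numbers are b_0 = 1, b_1 = 0, b_2 = 0.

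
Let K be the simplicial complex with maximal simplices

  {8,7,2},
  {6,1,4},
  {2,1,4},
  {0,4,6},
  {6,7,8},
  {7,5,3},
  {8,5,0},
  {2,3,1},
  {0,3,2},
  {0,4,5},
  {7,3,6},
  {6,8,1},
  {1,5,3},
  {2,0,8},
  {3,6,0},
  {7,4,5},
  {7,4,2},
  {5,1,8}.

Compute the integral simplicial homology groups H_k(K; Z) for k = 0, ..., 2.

Take the total order 0 < 1 < 2 < 3 < 4 < 5 < 6 < 7 < 8 on the vertex set. Then K (dimension 2) consists of the simplices:

  0-simplices (9): [0], [1], [2], [3], [4], [5], [6], [7], [8]
  1-simplices (27): (27 of them)
  2-simplices (18): [0,2,3], [0,2,8], [0,3,6], [0,4,5], [0,4,6], [0,5,8], [1,2,3], [1,2,4], [1,3,5], [1,4,6], [1,5,8], [1,6,8], [2,4,7], [2,7,8], [3,5,7], [3,6,7], [4,5,7], [6,7,8]

giving chain groups C_0 ≅ Z^9, C_1 ≅ Z^27, C_2 ≅ Z^18.

Boundary ∂_1: C_1 → C_0 is given by ∂[p,q] = [q] − [p]. For instance
  ∂[1,8] = [8] − [1].
As a 9×27 matrix over Z this has rank 8, with invariant factors (1,1,1,1,1,1,1,1).

Boundary ∂_2: C_2 → C_1 sends each 2-simplex [p,q,r] to [q,r] − [p,r] + [p,q]. For instance
  ∂[0,2,3] = [2,3] − [0,3] + [0,2],
  ∂[3,5,7] = [5,7] − [3,7] + [3,5].
The 27×18 boundary matrix has rank 17 and Smith normal form diag(1,1,1,1,1,1,1,1,1,1,1,1,1,1,1,1,1).

From H_k ≅ ker(∂_k) / im(∂_{k+1}) we obtain:

  H_0: rank C_0 − rank ∂_1 = 9 − 8 = 1, and the invariant factors of ∂_1 are all 1, so H_0 = Z.
  H_1: rank ker ∂_1 − rank ∂_2 = (27 − 8) − 17 = 2, and the invariant factors of ∂_2 are all 1, so H_1 = Z^2.
  H_2: rank ker ∂_2 − rank ∂_3 = (18 − 17) − 0 = 1, and there is no ∂_3, so H_2 = Z.

H_0 = Z,  H_1 = Z^2,  H_2 = Z.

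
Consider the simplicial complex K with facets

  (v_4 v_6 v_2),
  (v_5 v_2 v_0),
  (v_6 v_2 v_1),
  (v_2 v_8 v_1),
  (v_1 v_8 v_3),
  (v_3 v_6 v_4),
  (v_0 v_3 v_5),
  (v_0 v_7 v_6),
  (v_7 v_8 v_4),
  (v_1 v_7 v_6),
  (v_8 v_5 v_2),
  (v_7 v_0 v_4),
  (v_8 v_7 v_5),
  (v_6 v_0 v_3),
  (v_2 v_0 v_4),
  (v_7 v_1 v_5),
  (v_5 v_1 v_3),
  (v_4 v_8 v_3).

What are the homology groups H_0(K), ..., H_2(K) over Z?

Fix the vertex order v_0 < v_1 < v_2 < v_3 < v_4 < v_5 < v_6 < v_7 < v_8 and write every simplex with vertices in increasing order. Then dim K = 2 and the simplices of K are:

  0-simplices (9): [v_0], [v_1], [v_2], [v_3], [v_4], [v_5], [v_6], [v_7], [v_8]
  1-simplices (27): (27 of them)
  2-simplices (18): (18 of them)

giving chain groups C_0 ≅ Z^9, C_1 ≅ Z^27, C_2 ≅ Z^18.

∂_1: C_1 → C_0 maps an edge to its endpoints' difference, ∂[p,q] = q − p.
The 9×27 boundary matrix has rank 8 and Smith normal form diag(1,1,1,1,1,1,1,1).

The boundary map ∂_2: C_2 → C_1 maps a triangle to the signed sum of its edges. For instance
  ∂[v_1,v_6,v_7] = [v_6,v_7] − [v_1,v_7] + [v_1,v_6],
  ∂[v_1,v_2,v_6] = [v_2,v_6] − [v_1,v_6] + [v_1,v_2].
The 27×18 boundary matrix has rank 18 and Smith normal form diag(1,1,1,1,1,1,1,1,1,1,1,1,1,1,1,1,1,2).

Now H_k = ker ∂_k / im ∂_{k+1}, so:

  H_0: rank C_0 − rank ∂_1 = 9 − 8 = 1, and the invariant factors of ∂_1 are all 1, so H_0 = Z.
  H_1: rank ker ∂_1 − rank ∂_2 = (27 − 8) − 18 = 1, and ∂_2 has invariant factor 2 > 1, so H_1 = Z ⊕ Z/2Z.
  H_2: rank ker ∂_2 − rank ∂_3 = (18 − 18) − 0 = 0, and there is no ∂_3, so H_2 = 0.

As a check, the Euler characteristic is 9 − 27 + 18 = 0, which agrees with 1 − 1 + 0 = 0.
(K is a triangulation of the Klein bottle.)

H_0 = Z,  H_1 = Z ⊕ Z/2Z,  H_2 = 0.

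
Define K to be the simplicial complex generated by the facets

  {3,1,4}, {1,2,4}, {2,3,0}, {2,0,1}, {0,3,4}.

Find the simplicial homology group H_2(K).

H_2 ≅ 0.

We work with the vertex ordering 0 < 1 < 2 < 3 < 4. The simplices of K, each written with vertices in increasing order, are:

  0-simplices (5): [0], [1], [2], [3], [4]
  1-simplices (10): [0,1], [0,2], [0,3], [0,4], [1,2], [1,3], [1,4], [2,3], [2,4], [3,4]
  2-simplices (5): [0,1,2], [0,2,3], [0,3,4], [1,2,4], [1,3,4]

Hence C_0 ≅ Z^5, C_1 ≅ Z^10, C_2 ≅ Z^5.

The boundary map ∂_1: C_1 → C_0 sends each edge [p,q] (with p < q) to q − p.
The 5×10 boundary matrix has rank 4 and Smith normal form diag(1,1,1,1).

The boundary map ∂_2: C_2 → C_1 sends each 2-simplex [p,q,r] to [q,r] − [p,r] + [p,q]. For instance
  ∂[0,1,2] = [1,2] − [0,2] + [0,1],
  ∂[1,2,4] = [2,4] − [1,4] + [1,2].
The resulting 10×5 matrix has rank 5, and its Smith normal form has invariant factors (1,1,1,1,1).

Now H_k = ker ∂_k / im ∂_{k+1}, so:

  H_2: rank ker ∂_2 − rank ∂_3 = (5 − 5) − 0 = 0, and there is no ∂_3, so H_2 ≅ 0.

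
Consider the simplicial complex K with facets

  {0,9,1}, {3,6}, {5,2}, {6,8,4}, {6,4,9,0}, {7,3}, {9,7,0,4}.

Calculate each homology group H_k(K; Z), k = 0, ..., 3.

H_0 ≅ Z^2,  H_1 ≅ Z,  H_2 = 0,  H_3 = 0.

We work with the vertex ordering 0 < 1 < 2 < 3 < 4 < 5 < 6 < 7 < 8 < 9. The simplices of K, each written with vertices in increasing order, are:

  0-simplices (10): [0], [1], [2], [3], [4], [5], [6], [7], [8], [9]
  1-simplices (16): [0,1], [0,4], [0,6], [0,7], [0,9], [1,9], [2,5], [3,6], [3,7], [4,6], [4,7], [4,8], [4,9], [6,8], [6,9], [7,9]
  2-simplices (9): [0,1,9], [0,4,6], [0,4,7], [0,4,9], [0,6,9], [0,7,9], [4,6,8], [4,6,9], [4,7,9]
  3-simplices (2): [0,4,6,9], [0,4,7,9]

giving chain groups C_0 ≅ Z^10, C_1 ≅ Z^16, C_2 ≅ Z^9, C_3 ≅ Z^2.

The boundary map ∂_1: C_1 → C_0 is given by ∂[p,q] = [q] − [p].
The 10×16 boundary matrix has rank 8 and Smith normal form diag(1,1,1,1,1,1,1,1).

The boundary map ∂_2: C_2 → C_1 acts by ∂[p,q,r] = [q,r] − [p,r] + [p,q]. For instance
  ∂[0,4,7] = [4,7] − [0,7] + [0,4],
  ∂[0,7,9] = [7,9] − [0,9] + [0,7].
This gives a 16×9 integer matrix of rank 7; reducing to Smith normal form yields diagonal entries (1,1,1,1,1,1,1).

∂_3: C_3 → C_2 sends each 3-simplex σ to the alternating sum Σ_i (−1)^i (σ with its i-th vertex removed). For instance
  ∂[0,4,7,9] = [4,7,9] − [0,7,9] + [0,4,9] − [0,4,7],
  ∂[0,4,6,9] = [4,6,9] − [0,6,9] + [0,4,9] − [0,4,6].
The 9×2 boundary matrix has rank 2 and Smith normal form diag(1,1).

Reading off H_k = ker ∂_k / im ∂_{k+1}:

  H_0: rank C_0 − rank ∂_1 = 10 − 8 = 2, and the invariant factors of ∂_1 are all 1, so H_0 ≅ Z^2.
  H_1: rank ker ∂_1 − rank ∂_2 = (16 − 8) − 7 = 1, and the invariant factors of ∂_2 are all 1, so H_1 ≅ Z.
  H_2: rank ker ∂_2 − rank ∂_3 = (9 − 7) − 2 = 0, and the invariant factors of ∂_3 are all 1, so H_2 ≅ 0.
  H_3: rank ker ∂_3 − rank ∂_4 = (2 − 2) − 0 = 0, and there is no ∂_4, so H_3 ≅ 0.

As a check, the Euler characteristic is 10 − 16 + 9 − 2 = 1, which agrees with 2 − 1 + 0 − 0 = 1.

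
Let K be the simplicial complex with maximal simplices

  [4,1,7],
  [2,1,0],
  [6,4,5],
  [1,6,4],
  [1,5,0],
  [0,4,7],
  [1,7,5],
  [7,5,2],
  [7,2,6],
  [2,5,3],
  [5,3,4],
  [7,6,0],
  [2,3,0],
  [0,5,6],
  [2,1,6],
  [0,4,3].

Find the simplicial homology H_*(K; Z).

K has 8 vertices, 24 edges, 16 triangles.
rank ∂_0 = 0, rank ∂_1 = 7 ⇒ b_0 = 8 − 0 − 7 = 1; all invariant factors of ∂_1 are 1 so no torsion. So H_0 = Z.
rank ∂_1 = 7, rank ∂_2 = 15 ⇒ b_1 = 24 − 7 − 15 = 2; all invariant factors of ∂_2 are 1 so no torsion. So H_1 = Z^2.
rank ∂_2 = 15, rank ∂_3 = 0 ⇒ b_2 = 16 − 15 − 0 = 1. So H_2 = Z.

H_0 ≅ Z,  H_1 ≅ Z^2,  H_2 ≅ Z.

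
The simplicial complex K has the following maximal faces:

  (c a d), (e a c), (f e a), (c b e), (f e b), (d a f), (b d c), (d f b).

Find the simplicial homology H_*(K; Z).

H_0 = Z,  H_1 = 0,  H_2 = Z.

Fix the vertex order a < b < c < d < e < f and write every simplex with vertices in increasing order. Then dim K = 2 and the simplices of K are:

  0-simplices (6): a, b, c, d, e, f
  1-simplices (12): ac, ad, ae, af, bc, bd, be, bf, cd, ce, df, ef
  2-simplices (8): acd, ace, adf, aef, bcd, bce, bdf, bef

so the chain groups are C_0 ≅ Z^6, C_1 ≅ Z^12, C_2 ≅ Z^8.

∂_1: C_1 → C_0 sends each edge [p,q] (with p < q) to q − p. For instance
  ∂cd = d − c.
The 6×12 boundary matrix has rank 5 and Smith normal form diag(1,1,1,1,1).

Boundary ∂_2: C_2 → C_1 maps a triangle to the signed sum of its edges. For instance
  ∂acd = cd − ad + ac,
  ∂aef = ef − af + ae.
The resulting 12×8 matrix has rank 7, and its Smith normal form has invariant factors (1,1,1,1,1,1,1).

Now H_k = ker ∂_k / im ∂_{k+1}, so:

  H_0: rank C_0 − rank ∂_1 = 6 − 5 = 1, and the invariant factors of ∂_1 are all 1, so H_0 ≅ Z.
  H_1: rank ker ∂_1 − rank ∂_2 = (12 − 5) − 7 = 0, and the invariant factors of ∂_2 are all 1, so H_1 ≅ 0.
  H_2: rank ker ∂_2 − rank ∂_3 = (8 − 7) − 0 = 1, and there is no ∂_3, so H_2 ≅ Z.

As a check, the Euler characteristic is 6 − 12 + 8 = 2, which agrees with 1 − 0 + 1 = 2.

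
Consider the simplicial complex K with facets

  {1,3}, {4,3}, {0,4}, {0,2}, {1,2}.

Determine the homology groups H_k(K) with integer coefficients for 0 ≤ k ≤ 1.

We work with the vertex ordering 0 < 1 < 2 < 3 < 4. The simplices of K, each written with vertices in increasing order, are:

  0-simplices (5): [0], [1], [2], [3], [4]
  1-simplices (5): [0,2], [0,4], [1,2], [1,3], [3,4]

Hence C_0 ≅ Z^5, C_1 ≅ Z^5.

The boundary map ∂_1: C_1 → C_0 maps an edge to its endpoints' difference, ∂[p,q] = q − p.
This gives a 5×5 integer matrix of rank 4; reducing to Smith normal form yields diagonal entries (1,1,1,1).

Computing H_k = (kernel of ∂_k) / (image of ∂_{k+1}):

  H_0: rank C_0 − rank ∂_1 = 5 − 4 = 1, and the invariant factors of ∂_1 are all 1, so H_0 ≅ Z.
  H_1: rank ker ∂_1 − rank ∂_2 = (5 − 4) − 0 = 1, and there is no ∂_2, so H_1 ≅ Z.

H_0 = Z,  H_1 = Z.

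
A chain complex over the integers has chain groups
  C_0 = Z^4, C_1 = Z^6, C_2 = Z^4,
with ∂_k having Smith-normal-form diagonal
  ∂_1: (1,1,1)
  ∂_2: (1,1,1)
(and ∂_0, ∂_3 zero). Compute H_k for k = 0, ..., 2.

H_0: b_0 = 4 − 0 − 3 = 1; torsion from ∂_1 factors > 1: none. So H_0 = Z.
H_1: b_1 = 6 − 3 − 3 = 0; torsion from ∂_2 factors > 1: none. So H_1 = 0.
H_2: b_2 = 4 − 3 − 0 = 1; torsion from ∂_3 factors > 1: none. So H_2 = Z.

H_0 = Z,  H_1 = 0,  H_2 = Z.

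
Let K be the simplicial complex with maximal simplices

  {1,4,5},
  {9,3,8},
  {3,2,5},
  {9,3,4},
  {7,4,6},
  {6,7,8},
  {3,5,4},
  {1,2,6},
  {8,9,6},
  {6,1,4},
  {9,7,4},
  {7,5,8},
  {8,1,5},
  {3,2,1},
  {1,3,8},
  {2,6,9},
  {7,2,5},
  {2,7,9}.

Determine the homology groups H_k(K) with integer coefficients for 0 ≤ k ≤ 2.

H_0 ≅ Z,  H_1 ≅ Z ⊕ Z/2,  H_2 = 0.

Take the total order 1 < 2 < 3 < 4 < 5 < 6 < 7 < 8 < 9 on the vertex set. Then K (dimension 2) consists of the simplices:

  0-simplices (9): [1], [2], [3], [4], [5], [6], [7], [8], [9]
  1-simplices (27): (27 of them)
  2-simplices (18): [1,2,3], [1,2,6], [1,3,8], [1,4,5], [1,4,6], [1,5,8], [2,3,5], [2,5,7], [2,6,9], [2,7,9], [3,4,5], [3,4,9], [3,8,9], [4,6,7], [4,7,9], [5,7,8], [6,7,8], [6,8,9]

so the chain groups are C_0 ≅ Z^9, C_1 ≅ Z^27, C_2 ≅ Z^18.

The boundary map ∂_1: C_1 → C_0 is given by ∂[p,q] = [q] − [p].
The resulting 9×27 matrix has rank 8, and its Smith normal form has invariant factors (1,1,1,1,1,1,1,1).

∂_2: C_2 → C_1 sends each 2-simplex [p,q,r] to [q,r] − [p,r] + [p,q]. For instance
  ∂[3,4,5] = [4,5] − [3,5] + [3,4],
  ∂[6,8,9] = [8,9] − [6,9] + [6,8].
This gives a 27×18 integer matrix of rank 18; reducing to Smith normal form yields diagonal entries (1,1,1,1,1,1,1,1,1,1,1,1,1,1,1,1,1,2).

Now H_k = ker ∂_k / im ∂_{k+1}, so:

  H_0: rank C_0 − rank ∂_1 = 9 − 8 = 1, and the invariant factors of ∂_1 are all 1, so H_0 = Z.
  H_1: rank ker ∂_1 − rank ∂_2 = (27 − 8) − 18 = 1, and ∂_2 has invariant factor 2 > 1, so H_1 = Z ⊕ Z/2.
  H_2: rank ker ∂_2 − rank ∂_3 = (18 − 18) − 0 = 0, and there is no ∂_3, so H_2 = 0.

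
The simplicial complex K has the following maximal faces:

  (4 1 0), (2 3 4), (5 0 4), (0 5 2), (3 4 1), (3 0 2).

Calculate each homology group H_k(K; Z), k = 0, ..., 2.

Fix the vertex order 0 < 1 < 2 < 3 < 4 < 5 and write every simplex with vertices in increasing order. Then dim K = 2 and the simplices of K are:

  0-simplices (6): [0], [1], [2], [3], [4], [5]
  1-simplices (12): [0,1], [0,2], [0,3], [0,4], [0,5], [1,3], [1,4], [2,3], [2,4], [2,5], [3,4], [4,5]
  2-simplices (6): [0,1,4], [0,2,3], [0,2,5], [0,4,5], [1,3,4], [2,3,4]

Hence C_0 ≅ Z^6, C_1 ≅ Z^12, C_2 ≅ Z^6.

Boundary ∂_1: C_1 → C_0 is given by ∂[p,q] = [q] − [p].
The resulting 6×12 matrix has rank 5, and its Smith normal form has invariant factors (1,1,1,1,1).

The boundary map ∂_2: C_2 → C_1 sends each 2-simplex [p,q,r] to [q,r] − [p,r] + [p,q]. For instance
  ∂[0,2,5] = [2,5] − [0,5] + [0,2],
  ∂[1,3,4] = [3,4] − [1,4] + [1,3].
The 12×6 boundary matrix has rank 6 and Smith normal form diag(1,1,1,1,1,1).

Now H_k = ker ∂_k / im ∂_{k+1}, so:

  H_0: rank C_0 − rank ∂_1 = 6 − 5 = 1, and the invariant factors of ∂_1 are all 1, so H_0 ≅ Z.
  H_1: rank ker ∂_1 − rank ∂_2 = (12 − 5) − 6 = 1, and the invariant factors of ∂_2 are all 1, so H_1 ≅ Z.
  H_2: rank ker ∂_2 − rank ∂_3 = (6 − 6) − 0 = 0, and there is no ∂_3, so H_2 ≅ 0.

As a check, the Euler characteristic is 6 − 12 + 6 = 0, which agrees with 1 − 1 + 0 = 0.

H_0 ≅ Z,  H_1 ≅ Z,  H_2 = 0.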